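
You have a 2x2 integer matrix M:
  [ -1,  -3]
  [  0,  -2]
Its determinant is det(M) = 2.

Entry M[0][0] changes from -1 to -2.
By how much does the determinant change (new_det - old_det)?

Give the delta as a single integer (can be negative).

Answer: 2

Derivation:
Cofactor C_00 = -2
Entry delta = -2 - -1 = -1
Det delta = entry_delta * cofactor = -1 * -2 = 2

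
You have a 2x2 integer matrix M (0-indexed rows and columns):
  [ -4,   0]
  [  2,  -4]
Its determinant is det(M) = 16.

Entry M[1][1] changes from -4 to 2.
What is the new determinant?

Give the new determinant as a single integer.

det is linear in row 1: changing M[1][1] by delta changes det by delta * cofactor(1,1).
Cofactor C_11 = (-1)^(1+1) * minor(1,1) = -4
Entry delta = 2 - -4 = 6
Det delta = 6 * -4 = -24
New det = 16 + -24 = -8

Answer: -8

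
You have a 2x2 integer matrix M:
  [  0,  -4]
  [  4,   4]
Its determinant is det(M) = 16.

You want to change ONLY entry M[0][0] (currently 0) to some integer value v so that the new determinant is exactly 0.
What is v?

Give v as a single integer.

det is linear in entry M[0][0]: det = old_det + (v - 0) * C_00
Cofactor C_00 = 4
Want det = 0: 16 + (v - 0) * 4 = 0
  (v - 0) = -16 / 4 = -4
  v = 0 + (-4) = -4

Answer: -4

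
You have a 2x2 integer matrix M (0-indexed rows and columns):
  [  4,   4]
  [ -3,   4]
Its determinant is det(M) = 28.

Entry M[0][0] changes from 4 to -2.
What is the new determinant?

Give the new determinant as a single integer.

Answer: 4

Derivation:
det is linear in row 0: changing M[0][0] by delta changes det by delta * cofactor(0,0).
Cofactor C_00 = (-1)^(0+0) * minor(0,0) = 4
Entry delta = -2 - 4 = -6
Det delta = -6 * 4 = -24
New det = 28 + -24 = 4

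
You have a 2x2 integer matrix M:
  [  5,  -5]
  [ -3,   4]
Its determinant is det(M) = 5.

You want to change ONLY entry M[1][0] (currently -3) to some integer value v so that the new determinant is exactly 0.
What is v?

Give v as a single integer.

det is linear in entry M[1][0]: det = old_det + (v - -3) * C_10
Cofactor C_10 = 5
Want det = 0: 5 + (v - -3) * 5 = 0
  (v - -3) = -5 / 5 = -1
  v = -3 + (-1) = -4

Answer: -4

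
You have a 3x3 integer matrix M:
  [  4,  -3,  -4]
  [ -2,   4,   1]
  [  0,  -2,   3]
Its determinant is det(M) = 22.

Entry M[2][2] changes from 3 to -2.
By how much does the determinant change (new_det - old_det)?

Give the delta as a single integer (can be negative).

Cofactor C_22 = 10
Entry delta = -2 - 3 = -5
Det delta = entry_delta * cofactor = -5 * 10 = -50

Answer: -50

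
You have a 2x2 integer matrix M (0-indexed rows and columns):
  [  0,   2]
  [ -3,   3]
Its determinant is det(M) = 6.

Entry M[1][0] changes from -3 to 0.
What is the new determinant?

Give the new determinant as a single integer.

Answer: 0

Derivation:
det is linear in row 1: changing M[1][0] by delta changes det by delta * cofactor(1,0).
Cofactor C_10 = (-1)^(1+0) * minor(1,0) = -2
Entry delta = 0 - -3 = 3
Det delta = 3 * -2 = -6
New det = 6 + -6 = 0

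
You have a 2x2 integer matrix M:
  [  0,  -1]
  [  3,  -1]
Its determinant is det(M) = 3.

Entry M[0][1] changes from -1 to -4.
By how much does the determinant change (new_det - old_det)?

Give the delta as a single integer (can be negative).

Cofactor C_01 = -3
Entry delta = -4 - -1 = -3
Det delta = entry_delta * cofactor = -3 * -3 = 9

Answer: 9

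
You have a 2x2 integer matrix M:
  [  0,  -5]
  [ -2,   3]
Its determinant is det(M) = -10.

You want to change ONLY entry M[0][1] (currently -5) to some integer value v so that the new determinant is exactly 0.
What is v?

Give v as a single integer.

det is linear in entry M[0][1]: det = old_det + (v - -5) * C_01
Cofactor C_01 = 2
Want det = 0: -10 + (v - -5) * 2 = 0
  (v - -5) = 10 / 2 = 5
  v = -5 + (5) = 0

Answer: 0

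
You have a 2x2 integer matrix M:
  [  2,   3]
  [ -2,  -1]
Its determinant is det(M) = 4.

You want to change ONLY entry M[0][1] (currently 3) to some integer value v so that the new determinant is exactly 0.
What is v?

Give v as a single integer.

Answer: 1

Derivation:
det is linear in entry M[0][1]: det = old_det + (v - 3) * C_01
Cofactor C_01 = 2
Want det = 0: 4 + (v - 3) * 2 = 0
  (v - 3) = -4 / 2 = -2
  v = 3 + (-2) = 1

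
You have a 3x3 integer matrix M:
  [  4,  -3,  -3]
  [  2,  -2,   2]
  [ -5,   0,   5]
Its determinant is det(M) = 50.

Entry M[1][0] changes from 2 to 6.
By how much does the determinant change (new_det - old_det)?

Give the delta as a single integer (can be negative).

Cofactor C_10 = 15
Entry delta = 6 - 2 = 4
Det delta = entry_delta * cofactor = 4 * 15 = 60

Answer: 60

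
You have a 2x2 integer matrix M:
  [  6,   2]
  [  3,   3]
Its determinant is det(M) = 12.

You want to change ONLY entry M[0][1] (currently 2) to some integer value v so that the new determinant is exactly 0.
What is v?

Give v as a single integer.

Answer: 6

Derivation:
det is linear in entry M[0][1]: det = old_det + (v - 2) * C_01
Cofactor C_01 = -3
Want det = 0: 12 + (v - 2) * -3 = 0
  (v - 2) = -12 / -3 = 4
  v = 2 + (4) = 6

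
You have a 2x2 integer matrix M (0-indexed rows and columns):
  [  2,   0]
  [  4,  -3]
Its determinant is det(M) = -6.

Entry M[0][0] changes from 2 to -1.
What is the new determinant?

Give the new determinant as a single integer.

Answer: 3

Derivation:
det is linear in row 0: changing M[0][0] by delta changes det by delta * cofactor(0,0).
Cofactor C_00 = (-1)^(0+0) * minor(0,0) = -3
Entry delta = -1 - 2 = -3
Det delta = -3 * -3 = 9
New det = -6 + 9 = 3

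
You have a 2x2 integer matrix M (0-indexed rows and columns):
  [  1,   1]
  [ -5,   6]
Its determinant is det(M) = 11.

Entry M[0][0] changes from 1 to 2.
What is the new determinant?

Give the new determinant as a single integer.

det is linear in row 0: changing M[0][0] by delta changes det by delta * cofactor(0,0).
Cofactor C_00 = (-1)^(0+0) * minor(0,0) = 6
Entry delta = 2 - 1 = 1
Det delta = 1 * 6 = 6
New det = 11 + 6 = 17

Answer: 17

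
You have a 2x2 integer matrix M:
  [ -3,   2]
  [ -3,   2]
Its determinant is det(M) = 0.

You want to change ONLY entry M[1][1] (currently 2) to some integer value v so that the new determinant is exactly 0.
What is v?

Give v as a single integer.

det is linear in entry M[1][1]: det = old_det + (v - 2) * C_11
Cofactor C_11 = -3
Want det = 0: 0 + (v - 2) * -3 = 0
  (v - 2) = 0 / -3 = 0
  v = 2 + (0) = 2

Answer: 2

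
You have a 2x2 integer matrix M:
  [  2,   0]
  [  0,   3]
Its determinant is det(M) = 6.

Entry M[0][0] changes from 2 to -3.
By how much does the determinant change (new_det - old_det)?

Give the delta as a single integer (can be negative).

Cofactor C_00 = 3
Entry delta = -3 - 2 = -5
Det delta = entry_delta * cofactor = -5 * 3 = -15

Answer: -15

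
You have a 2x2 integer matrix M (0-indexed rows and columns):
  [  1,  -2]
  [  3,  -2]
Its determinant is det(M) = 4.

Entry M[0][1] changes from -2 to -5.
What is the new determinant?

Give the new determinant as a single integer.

Answer: 13

Derivation:
det is linear in row 0: changing M[0][1] by delta changes det by delta * cofactor(0,1).
Cofactor C_01 = (-1)^(0+1) * minor(0,1) = -3
Entry delta = -5 - -2 = -3
Det delta = -3 * -3 = 9
New det = 4 + 9 = 13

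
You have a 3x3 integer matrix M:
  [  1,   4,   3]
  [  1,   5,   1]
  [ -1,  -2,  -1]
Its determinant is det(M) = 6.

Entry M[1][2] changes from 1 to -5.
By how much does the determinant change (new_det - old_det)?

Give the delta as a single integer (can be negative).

Answer: 12

Derivation:
Cofactor C_12 = -2
Entry delta = -5 - 1 = -6
Det delta = entry_delta * cofactor = -6 * -2 = 12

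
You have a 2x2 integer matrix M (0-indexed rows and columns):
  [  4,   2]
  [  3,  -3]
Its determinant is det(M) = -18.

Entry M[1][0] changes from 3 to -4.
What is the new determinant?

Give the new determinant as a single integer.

det is linear in row 1: changing M[1][0] by delta changes det by delta * cofactor(1,0).
Cofactor C_10 = (-1)^(1+0) * minor(1,0) = -2
Entry delta = -4 - 3 = -7
Det delta = -7 * -2 = 14
New det = -18 + 14 = -4

Answer: -4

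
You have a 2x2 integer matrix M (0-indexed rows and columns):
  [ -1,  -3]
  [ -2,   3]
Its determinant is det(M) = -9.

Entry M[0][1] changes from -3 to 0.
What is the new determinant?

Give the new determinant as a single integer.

det is linear in row 0: changing M[0][1] by delta changes det by delta * cofactor(0,1).
Cofactor C_01 = (-1)^(0+1) * minor(0,1) = 2
Entry delta = 0 - -3 = 3
Det delta = 3 * 2 = 6
New det = -9 + 6 = -3

Answer: -3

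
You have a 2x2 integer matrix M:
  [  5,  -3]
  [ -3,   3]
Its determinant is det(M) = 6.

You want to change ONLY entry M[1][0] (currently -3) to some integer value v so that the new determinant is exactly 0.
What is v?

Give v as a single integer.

Answer: -5

Derivation:
det is linear in entry M[1][0]: det = old_det + (v - -3) * C_10
Cofactor C_10 = 3
Want det = 0: 6 + (v - -3) * 3 = 0
  (v - -3) = -6 / 3 = -2
  v = -3 + (-2) = -5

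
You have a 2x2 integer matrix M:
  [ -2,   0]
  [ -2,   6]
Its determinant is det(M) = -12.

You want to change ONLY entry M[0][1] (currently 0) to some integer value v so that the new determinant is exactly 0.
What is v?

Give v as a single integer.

det is linear in entry M[0][1]: det = old_det + (v - 0) * C_01
Cofactor C_01 = 2
Want det = 0: -12 + (v - 0) * 2 = 0
  (v - 0) = 12 / 2 = 6
  v = 0 + (6) = 6

Answer: 6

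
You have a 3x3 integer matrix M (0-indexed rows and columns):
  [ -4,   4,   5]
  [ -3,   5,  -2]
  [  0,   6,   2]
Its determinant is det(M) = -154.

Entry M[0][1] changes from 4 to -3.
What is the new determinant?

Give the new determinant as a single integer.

Answer: -196

Derivation:
det is linear in row 0: changing M[0][1] by delta changes det by delta * cofactor(0,1).
Cofactor C_01 = (-1)^(0+1) * minor(0,1) = 6
Entry delta = -3 - 4 = -7
Det delta = -7 * 6 = -42
New det = -154 + -42 = -196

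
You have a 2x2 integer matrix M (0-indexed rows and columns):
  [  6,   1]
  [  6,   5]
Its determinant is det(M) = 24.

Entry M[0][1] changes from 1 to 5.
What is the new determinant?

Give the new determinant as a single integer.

Answer: 0

Derivation:
det is linear in row 0: changing M[0][1] by delta changes det by delta * cofactor(0,1).
Cofactor C_01 = (-1)^(0+1) * minor(0,1) = -6
Entry delta = 5 - 1 = 4
Det delta = 4 * -6 = -24
New det = 24 + -24 = 0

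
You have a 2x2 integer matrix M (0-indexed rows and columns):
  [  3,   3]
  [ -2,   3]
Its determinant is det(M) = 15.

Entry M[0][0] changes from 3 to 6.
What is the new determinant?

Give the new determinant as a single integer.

Answer: 24

Derivation:
det is linear in row 0: changing M[0][0] by delta changes det by delta * cofactor(0,0).
Cofactor C_00 = (-1)^(0+0) * minor(0,0) = 3
Entry delta = 6 - 3 = 3
Det delta = 3 * 3 = 9
New det = 15 + 9 = 24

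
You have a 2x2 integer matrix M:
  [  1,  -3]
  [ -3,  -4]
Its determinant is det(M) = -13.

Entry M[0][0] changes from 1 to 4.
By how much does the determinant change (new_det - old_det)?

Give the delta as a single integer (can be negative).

Answer: -12

Derivation:
Cofactor C_00 = -4
Entry delta = 4 - 1 = 3
Det delta = entry_delta * cofactor = 3 * -4 = -12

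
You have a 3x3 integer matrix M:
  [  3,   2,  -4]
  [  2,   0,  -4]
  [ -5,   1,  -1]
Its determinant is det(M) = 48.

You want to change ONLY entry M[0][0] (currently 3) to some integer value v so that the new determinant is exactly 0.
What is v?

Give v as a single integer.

det is linear in entry M[0][0]: det = old_det + (v - 3) * C_00
Cofactor C_00 = 4
Want det = 0: 48 + (v - 3) * 4 = 0
  (v - 3) = -48 / 4 = -12
  v = 3 + (-12) = -9

Answer: -9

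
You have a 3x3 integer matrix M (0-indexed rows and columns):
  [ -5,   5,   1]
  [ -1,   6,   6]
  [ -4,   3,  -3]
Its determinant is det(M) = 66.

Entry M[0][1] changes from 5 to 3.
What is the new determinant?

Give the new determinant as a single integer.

det is linear in row 0: changing M[0][1] by delta changes det by delta * cofactor(0,1).
Cofactor C_01 = (-1)^(0+1) * minor(0,1) = -27
Entry delta = 3 - 5 = -2
Det delta = -2 * -27 = 54
New det = 66 + 54 = 120

Answer: 120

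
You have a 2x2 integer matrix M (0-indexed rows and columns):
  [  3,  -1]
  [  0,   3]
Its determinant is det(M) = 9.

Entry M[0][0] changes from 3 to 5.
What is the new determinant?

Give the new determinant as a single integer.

Answer: 15

Derivation:
det is linear in row 0: changing M[0][0] by delta changes det by delta * cofactor(0,0).
Cofactor C_00 = (-1)^(0+0) * minor(0,0) = 3
Entry delta = 5 - 3 = 2
Det delta = 2 * 3 = 6
New det = 9 + 6 = 15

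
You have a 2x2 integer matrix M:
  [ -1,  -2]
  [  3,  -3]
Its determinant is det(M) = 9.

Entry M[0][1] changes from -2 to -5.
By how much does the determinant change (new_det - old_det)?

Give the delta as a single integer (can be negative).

Cofactor C_01 = -3
Entry delta = -5 - -2 = -3
Det delta = entry_delta * cofactor = -3 * -3 = 9

Answer: 9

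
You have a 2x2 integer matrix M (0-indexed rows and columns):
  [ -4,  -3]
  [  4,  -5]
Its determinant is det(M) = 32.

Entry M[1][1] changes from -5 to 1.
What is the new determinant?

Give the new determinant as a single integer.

Answer: 8

Derivation:
det is linear in row 1: changing M[1][1] by delta changes det by delta * cofactor(1,1).
Cofactor C_11 = (-1)^(1+1) * minor(1,1) = -4
Entry delta = 1 - -5 = 6
Det delta = 6 * -4 = -24
New det = 32 + -24 = 8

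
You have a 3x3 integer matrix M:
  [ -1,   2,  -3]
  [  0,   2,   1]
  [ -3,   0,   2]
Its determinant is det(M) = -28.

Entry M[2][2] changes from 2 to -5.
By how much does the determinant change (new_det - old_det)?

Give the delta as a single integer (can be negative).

Cofactor C_22 = -2
Entry delta = -5 - 2 = -7
Det delta = entry_delta * cofactor = -7 * -2 = 14

Answer: 14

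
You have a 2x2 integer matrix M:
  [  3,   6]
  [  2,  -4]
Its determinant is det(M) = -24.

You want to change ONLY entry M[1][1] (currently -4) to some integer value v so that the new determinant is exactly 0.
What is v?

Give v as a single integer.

det is linear in entry M[1][1]: det = old_det + (v - -4) * C_11
Cofactor C_11 = 3
Want det = 0: -24 + (v - -4) * 3 = 0
  (v - -4) = 24 / 3 = 8
  v = -4 + (8) = 4

Answer: 4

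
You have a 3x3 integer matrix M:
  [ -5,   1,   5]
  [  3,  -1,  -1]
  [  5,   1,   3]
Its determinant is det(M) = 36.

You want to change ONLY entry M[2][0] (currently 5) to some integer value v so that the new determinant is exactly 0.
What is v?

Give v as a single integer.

Answer: -4

Derivation:
det is linear in entry M[2][0]: det = old_det + (v - 5) * C_20
Cofactor C_20 = 4
Want det = 0: 36 + (v - 5) * 4 = 0
  (v - 5) = -36 / 4 = -9
  v = 5 + (-9) = -4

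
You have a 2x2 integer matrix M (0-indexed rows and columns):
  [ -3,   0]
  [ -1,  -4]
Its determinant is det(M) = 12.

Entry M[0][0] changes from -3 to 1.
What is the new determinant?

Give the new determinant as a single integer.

det is linear in row 0: changing M[0][0] by delta changes det by delta * cofactor(0,0).
Cofactor C_00 = (-1)^(0+0) * minor(0,0) = -4
Entry delta = 1 - -3 = 4
Det delta = 4 * -4 = -16
New det = 12 + -16 = -4

Answer: -4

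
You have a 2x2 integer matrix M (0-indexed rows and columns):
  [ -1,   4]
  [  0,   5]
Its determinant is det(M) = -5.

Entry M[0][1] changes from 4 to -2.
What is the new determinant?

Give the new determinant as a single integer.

det is linear in row 0: changing M[0][1] by delta changes det by delta * cofactor(0,1).
Cofactor C_01 = (-1)^(0+1) * minor(0,1) = 0
Entry delta = -2 - 4 = -6
Det delta = -6 * 0 = 0
New det = -5 + 0 = -5

Answer: -5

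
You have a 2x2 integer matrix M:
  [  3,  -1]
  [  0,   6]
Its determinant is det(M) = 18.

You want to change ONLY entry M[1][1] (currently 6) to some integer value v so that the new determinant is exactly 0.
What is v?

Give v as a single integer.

Answer: 0

Derivation:
det is linear in entry M[1][1]: det = old_det + (v - 6) * C_11
Cofactor C_11 = 3
Want det = 0: 18 + (v - 6) * 3 = 0
  (v - 6) = -18 / 3 = -6
  v = 6 + (-6) = 0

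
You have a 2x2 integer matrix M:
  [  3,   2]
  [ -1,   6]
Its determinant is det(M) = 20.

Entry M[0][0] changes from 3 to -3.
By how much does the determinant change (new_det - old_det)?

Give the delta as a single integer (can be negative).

Answer: -36

Derivation:
Cofactor C_00 = 6
Entry delta = -3 - 3 = -6
Det delta = entry_delta * cofactor = -6 * 6 = -36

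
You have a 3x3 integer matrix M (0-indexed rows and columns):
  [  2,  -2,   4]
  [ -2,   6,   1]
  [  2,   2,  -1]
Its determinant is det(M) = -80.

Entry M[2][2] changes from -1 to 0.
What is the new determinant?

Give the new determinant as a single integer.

Answer: -72

Derivation:
det is linear in row 2: changing M[2][2] by delta changes det by delta * cofactor(2,2).
Cofactor C_22 = (-1)^(2+2) * minor(2,2) = 8
Entry delta = 0 - -1 = 1
Det delta = 1 * 8 = 8
New det = -80 + 8 = -72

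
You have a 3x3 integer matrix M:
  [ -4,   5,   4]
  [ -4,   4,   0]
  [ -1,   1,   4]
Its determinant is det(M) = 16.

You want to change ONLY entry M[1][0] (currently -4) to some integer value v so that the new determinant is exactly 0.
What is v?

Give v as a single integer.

Answer: -3

Derivation:
det is linear in entry M[1][0]: det = old_det + (v - -4) * C_10
Cofactor C_10 = -16
Want det = 0: 16 + (v - -4) * -16 = 0
  (v - -4) = -16 / -16 = 1
  v = -4 + (1) = -3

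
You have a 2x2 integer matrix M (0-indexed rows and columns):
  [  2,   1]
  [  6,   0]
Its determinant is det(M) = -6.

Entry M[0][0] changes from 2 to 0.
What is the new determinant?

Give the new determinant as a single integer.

det is linear in row 0: changing M[0][0] by delta changes det by delta * cofactor(0,0).
Cofactor C_00 = (-1)^(0+0) * minor(0,0) = 0
Entry delta = 0 - 2 = -2
Det delta = -2 * 0 = 0
New det = -6 + 0 = -6

Answer: -6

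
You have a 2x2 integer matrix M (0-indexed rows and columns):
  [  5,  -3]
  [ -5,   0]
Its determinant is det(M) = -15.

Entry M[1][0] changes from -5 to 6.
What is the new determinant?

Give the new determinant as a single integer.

Answer: 18

Derivation:
det is linear in row 1: changing M[1][0] by delta changes det by delta * cofactor(1,0).
Cofactor C_10 = (-1)^(1+0) * minor(1,0) = 3
Entry delta = 6 - -5 = 11
Det delta = 11 * 3 = 33
New det = -15 + 33 = 18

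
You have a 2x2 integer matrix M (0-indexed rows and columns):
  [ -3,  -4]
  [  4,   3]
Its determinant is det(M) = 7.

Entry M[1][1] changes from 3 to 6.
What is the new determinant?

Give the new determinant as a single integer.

det is linear in row 1: changing M[1][1] by delta changes det by delta * cofactor(1,1).
Cofactor C_11 = (-1)^(1+1) * minor(1,1) = -3
Entry delta = 6 - 3 = 3
Det delta = 3 * -3 = -9
New det = 7 + -9 = -2

Answer: -2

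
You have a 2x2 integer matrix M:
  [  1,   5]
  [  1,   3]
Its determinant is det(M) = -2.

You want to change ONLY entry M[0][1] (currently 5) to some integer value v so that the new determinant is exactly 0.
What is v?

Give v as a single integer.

det is linear in entry M[0][1]: det = old_det + (v - 5) * C_01
Cofactor C_01 = -1
Want det = 0: -2 + (v - 5) * -1 = 0
  (v - 5) = 2 / -1 = -2
  v = 5 + (-2) = 3

Answer: 3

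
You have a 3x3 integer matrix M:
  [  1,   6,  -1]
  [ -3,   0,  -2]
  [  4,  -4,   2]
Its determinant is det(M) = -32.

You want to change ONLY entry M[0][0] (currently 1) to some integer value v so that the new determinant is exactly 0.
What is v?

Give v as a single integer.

det is linear in entry M[0][0]: det = old_det + (v - 1) * C_00
Cofactor C_00 = -8
Want det = 0: -32 + (v - 1) * -8 = 0
  (v - 1) = 32 / -8 = -4
  v = 1 + (-4) = -3

Answer: -3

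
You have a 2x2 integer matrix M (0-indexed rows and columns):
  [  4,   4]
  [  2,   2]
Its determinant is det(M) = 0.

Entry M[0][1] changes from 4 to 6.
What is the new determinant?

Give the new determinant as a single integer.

det is linear in row 0: changing M[0][1] by delta changes det by delta * cofactor(0,1).
Cofactor C_01 = (-1)^(0+1) * minor(0,1) = -2
Entry delta = 6 - 4 = 2
Det delta = 2 * -2 = -4
New det = 0 + -4 = -4

Answer: -4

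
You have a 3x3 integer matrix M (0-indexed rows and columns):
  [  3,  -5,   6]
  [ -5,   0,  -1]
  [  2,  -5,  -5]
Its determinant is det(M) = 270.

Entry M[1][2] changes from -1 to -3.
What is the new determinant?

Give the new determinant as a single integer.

Answer: 260

Derivation:
det is linear in row 1: changing M[1][2] by delta changes det by delta * cofactor(1,2).
Cofactor C_12 = (-1)^(1+2) * minor(1,2) = 5
Entry delta = -3 - -1 = -2
Det delta = -2 * 5 = -10
New det = 270 + -10 = 260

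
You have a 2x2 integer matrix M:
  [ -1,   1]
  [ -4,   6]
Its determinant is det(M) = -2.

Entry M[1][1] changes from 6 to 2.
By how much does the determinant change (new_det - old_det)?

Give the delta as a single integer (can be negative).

Cofactor C_11 = -1
Entry delta = 2 - 6 = -4
Det delta = entry_delta * cofactor = -4 * -1 = 4

Answer: 4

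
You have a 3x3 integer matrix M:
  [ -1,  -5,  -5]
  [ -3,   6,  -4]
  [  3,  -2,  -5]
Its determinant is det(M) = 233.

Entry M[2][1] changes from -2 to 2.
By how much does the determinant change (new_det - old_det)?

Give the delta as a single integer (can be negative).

Cofactor C_21 = 11
Entry delta = 2 - -2 = 4
Det delta = entry_delta * cofactor = 4 * 11 = 44

Answer: 44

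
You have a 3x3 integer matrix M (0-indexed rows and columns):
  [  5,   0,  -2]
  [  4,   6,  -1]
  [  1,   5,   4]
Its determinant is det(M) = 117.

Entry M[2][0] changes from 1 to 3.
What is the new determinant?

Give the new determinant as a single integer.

det is linear in row 2: changing M[2][0] by delta changes det by delta * cofactor(2,0).
Cofactor C_20 = (-1)^(2+0) * minor(2,0) = 12
Entry delta = 3 - 1 = 2
Det delta = 2 * 12 = 24
New det = 117 + 24 = 141

Answer: 141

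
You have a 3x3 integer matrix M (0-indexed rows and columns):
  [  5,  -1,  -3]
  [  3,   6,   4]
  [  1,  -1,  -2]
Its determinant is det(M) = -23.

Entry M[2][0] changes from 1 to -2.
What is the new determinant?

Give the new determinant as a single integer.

det is linear in row 2: changing M[2][0] by delta changes det by delta * cofactor(2,0).
Cofactor C_20 = (-1)^(2+0) * minor(2,0) = 14
Entry delta = -2 - 1 = -3
Det delta = -3 * 14 = -42
New det = -23 + -42 = -65

Answer: -65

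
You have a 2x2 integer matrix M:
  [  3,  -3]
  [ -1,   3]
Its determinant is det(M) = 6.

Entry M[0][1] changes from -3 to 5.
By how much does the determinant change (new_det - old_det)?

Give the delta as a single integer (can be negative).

Cofactor C_01 = 1
Entry delta = 5 - -3 = 8
Det delta = entry_delta * cofactor = 8 * 1 = 8

Answer: 8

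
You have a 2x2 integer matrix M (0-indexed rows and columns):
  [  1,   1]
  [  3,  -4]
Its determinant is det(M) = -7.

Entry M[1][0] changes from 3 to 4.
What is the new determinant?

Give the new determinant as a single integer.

Answer: -8

Derivation:
det is linear in row 1: changing M[1][0] by delta changes det by delta * cofactor(1,0).
Cofactor C_10 = (-1)^(1+0) * minor(1,0) = -1
Entry delta = 4 - 3 = 1
Det delta = 1 * -1 = -1
New det = -7 + -1 = -8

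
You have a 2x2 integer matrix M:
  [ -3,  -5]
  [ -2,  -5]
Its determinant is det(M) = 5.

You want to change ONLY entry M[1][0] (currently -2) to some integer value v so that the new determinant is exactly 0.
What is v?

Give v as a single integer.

det is linear in entry M[1][0]: det = old_det + (v - -2) * C_10
Cofactor C_10 = 5
Want det = 0: 5 + (v - -2) * 5 = 0
  (v - -2) = -5 / 5 = -1
  v = -2 + (-1) = -3

Answer: -3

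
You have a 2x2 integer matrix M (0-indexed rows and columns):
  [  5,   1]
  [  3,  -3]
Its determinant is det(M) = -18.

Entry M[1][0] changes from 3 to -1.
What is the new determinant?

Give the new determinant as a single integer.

Answer: -14

Derivation:
det is linear in row 1: changing M[1][0] by delta changes det by delta * cofactor(1,0).
Cofactor C_10 = (-1)^(1+0) * minor(1,0) = -1
Entry delta = -1 - 3 = -4
Det delta = -4 * -1 = 4
New det = -18 + 4 = -14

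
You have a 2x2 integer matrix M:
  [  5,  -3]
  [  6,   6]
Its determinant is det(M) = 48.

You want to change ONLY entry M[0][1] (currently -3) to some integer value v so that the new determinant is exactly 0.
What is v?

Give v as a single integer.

det is linear in entry M[0][1]: det = old_det + (v - -3) * C_01
Cofactor C_01 = -6
Want det = 0: 48 + (v - -3) * -6 = 0
  (v - -3) = -48 / -6 = 8
  v = -3 + (8) = 5

Answer: 5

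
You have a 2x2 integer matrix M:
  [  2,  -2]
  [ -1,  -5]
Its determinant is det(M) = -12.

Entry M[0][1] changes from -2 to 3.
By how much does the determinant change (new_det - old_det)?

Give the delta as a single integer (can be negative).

Cofactor C_01 = 1
Entry delta = 3 - -2 = 5
Det delta = entry_delta * cofactor = 5 * 1 = 5

Answer: 5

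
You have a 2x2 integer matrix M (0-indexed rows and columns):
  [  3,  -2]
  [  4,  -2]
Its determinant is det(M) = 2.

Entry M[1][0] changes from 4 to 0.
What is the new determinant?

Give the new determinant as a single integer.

Answer: -6

Derivation:
det is linear in row 1: changing M[1][0] by delta changes det by delta * cofactor(1,0).
Cofactor C_10 = (-1)^(1+0) * minor(1,0) = 2
Entry delta = 0 - 4 = -4
Det delta = -4 * 2 = -8
New det = 2 + -8 = -6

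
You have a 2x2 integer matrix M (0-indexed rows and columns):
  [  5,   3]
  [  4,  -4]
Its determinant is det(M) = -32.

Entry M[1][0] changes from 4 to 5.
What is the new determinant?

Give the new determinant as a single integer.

det is linear in row 1: changing M[1][0] by delta changes det by delta * cofactor(1,0).
Cofactor C_10 = (-1)^(1+0) * minor(1,0) = -3
Entry delta = 5 - 4 = 1
Det delta = 1 * -3 = -3
New det = -32 + -3 = -35

Answer: -35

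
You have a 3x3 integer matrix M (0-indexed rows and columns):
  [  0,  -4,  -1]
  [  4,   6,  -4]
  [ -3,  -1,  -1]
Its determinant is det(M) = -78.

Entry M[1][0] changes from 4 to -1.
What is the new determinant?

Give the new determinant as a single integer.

det is linear in row 1: changing M[1][0] by delta changes det by delta * cofactor(1,0).
Cofactor C_10 = (-1)^(1+0) * minor(1,0) = -3
Entry delta = -1 - 4 = -5
Det delta = -5 * -3 = 15
New det = -78 + 15 = -63

Answer: -63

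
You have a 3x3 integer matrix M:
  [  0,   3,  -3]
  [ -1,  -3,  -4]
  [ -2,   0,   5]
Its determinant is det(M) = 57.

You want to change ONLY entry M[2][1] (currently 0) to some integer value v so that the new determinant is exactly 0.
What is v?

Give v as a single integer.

Answer: -19

Derivation:
det is linear in entry M[2][1]: det = old_det + (v - 0) * C_21
Cofactor C_21 = 3
Want det = 0: 57 + (v - 0) * 3 = 0
  (v - 0) = -57 / 3 = -19
  v = 0 + (-19) = -19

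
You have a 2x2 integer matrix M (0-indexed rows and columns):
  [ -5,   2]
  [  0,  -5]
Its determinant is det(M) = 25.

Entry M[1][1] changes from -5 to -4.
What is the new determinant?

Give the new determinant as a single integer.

Answer: 20

Derivation:
det is linear in row 1: changing M[1][1] by delta changes det by delta * cofactor(1,1).
Cofactor C_11 = (-1)^(1+1) * minor(1,1) = -5
Entry delta = -4 - -5 = 1
Det delta = 1 * -5 = -5
New det = 25 + -5 = 20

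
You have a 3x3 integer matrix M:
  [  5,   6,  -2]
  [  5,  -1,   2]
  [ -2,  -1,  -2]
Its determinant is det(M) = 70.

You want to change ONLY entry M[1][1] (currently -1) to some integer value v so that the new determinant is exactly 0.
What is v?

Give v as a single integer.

det is linear in entry M[1][1]: det = old_det + (v - -1) * C_11
Cofactor C_11 = -14
Want det = 0: 70 + (v - -1) * -14 = 0
  (v - -1) = -70 / -14 = 5
  v = -1 + (5) = 4

Answer: 4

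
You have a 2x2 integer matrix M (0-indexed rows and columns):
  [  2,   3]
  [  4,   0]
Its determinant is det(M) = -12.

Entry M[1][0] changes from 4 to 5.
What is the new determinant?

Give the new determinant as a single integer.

det is linear in row 1: changing M[1][0] by delta changes det by delta * cofactor(1,0).
Cofactor C_10 = (-1)^(1+0) * minor(1,0) = -3
Entry delta = 5 - 4 = 1
Det delta = 1 * -3 = -3
New det = -12 + -3 = -15

Answer: -15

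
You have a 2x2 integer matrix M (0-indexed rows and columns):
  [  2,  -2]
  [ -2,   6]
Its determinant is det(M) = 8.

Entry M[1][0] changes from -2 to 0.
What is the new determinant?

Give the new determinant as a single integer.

det is linear in row 1: changing M[1][0] by delta changes det by delta * cofactor(1,0).
Cofactor C_10 = (-1)^(1+0) * minor(1,0) = 2
Entry delta = 0 - -2 = 2
Det delta = 2 * 2 = 4
New det = 8 + 4 = 12

Answer: 12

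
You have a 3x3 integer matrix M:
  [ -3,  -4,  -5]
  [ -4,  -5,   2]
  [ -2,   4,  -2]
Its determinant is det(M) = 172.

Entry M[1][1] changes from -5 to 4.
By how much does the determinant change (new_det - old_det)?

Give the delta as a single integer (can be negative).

Cofactor C_11 = -4
Entry delta = 4 - -5 = 9
Det delta = entry_delta * cofactor = 9 * -4 = -36

Answer: -36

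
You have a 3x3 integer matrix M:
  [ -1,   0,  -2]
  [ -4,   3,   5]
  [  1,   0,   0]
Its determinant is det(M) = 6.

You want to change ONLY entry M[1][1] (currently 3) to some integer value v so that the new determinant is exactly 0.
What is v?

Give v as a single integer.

Answer: 0

Derivation:
det is linear in entry M[1][1]: det = old_det + (v - 3) * C_11
Cofactor C_11 = 2
Want det = 0: 6 + (v - 3) * 2 = 0
  (v - 3) = -6 / 2 = -3
  v = 3 + (-3) = 0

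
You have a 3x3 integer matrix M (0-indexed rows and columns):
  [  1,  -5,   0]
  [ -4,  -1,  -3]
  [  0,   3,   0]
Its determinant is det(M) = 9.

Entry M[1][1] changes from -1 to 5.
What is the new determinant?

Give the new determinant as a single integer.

Answer: 9

Derivation:
det is linear in row 1: changing M[1][1] by delta changes det by delta * cofactor(1,1).
Cofactor C_11 = (-1)^(1+1) * minor(1,1) = 0
Entry delta = 5 - -1 = 6
Det delta = 6 * 0 = 0
New det = 9 + 0 = 9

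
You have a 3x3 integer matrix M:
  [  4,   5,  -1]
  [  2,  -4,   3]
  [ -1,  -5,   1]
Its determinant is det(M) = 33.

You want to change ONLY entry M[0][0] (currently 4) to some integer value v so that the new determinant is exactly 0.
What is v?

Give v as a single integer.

Answer: 1

Derivation:
det is linear in entry M[0][0]: det = old_det + (v - 4) * C_00
Cofactor C_00 = 11
Want det = 0: 33 + (v - 4) * 11 = 0
  (v - 4) = -33 / 11 = -3
  v = 4 + (-3) = 1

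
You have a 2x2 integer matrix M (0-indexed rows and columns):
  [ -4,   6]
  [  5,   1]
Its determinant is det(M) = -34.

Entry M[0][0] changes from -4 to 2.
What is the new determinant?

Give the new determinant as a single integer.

det is linear in row 0: changing M[0][0] by delta changes det by delta * cofactor(0,0).
Cofactor C_00 = (-1)^(0+0) * minor(0,0) = 1
Entry delta = 2 - -4 = 6
Det delta = 6 * 1 = 6
New det = -34 + 6 = -28

Answer: -28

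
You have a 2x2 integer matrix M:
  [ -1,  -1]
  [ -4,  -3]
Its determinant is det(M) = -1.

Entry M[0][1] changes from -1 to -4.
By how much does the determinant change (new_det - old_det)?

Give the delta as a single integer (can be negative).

Cofactor C_01 = 4
Entry delta = -4 - -1 = -3
Det delta = entry_delta * cofactor = -3 * 4 = -12

Answer: -12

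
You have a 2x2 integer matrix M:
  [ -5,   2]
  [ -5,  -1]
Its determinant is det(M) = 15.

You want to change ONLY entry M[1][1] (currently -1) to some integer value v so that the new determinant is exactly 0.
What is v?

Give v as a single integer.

det is linear in entry M[1][1]: det = old_det + (v - -1) * C_11
Cofactor C_11 = -5
Want det = 0: 15 + (v - -1) * -5 = 0
  (v - -1) = -15 / -5 = 3
  v = -1 + (3) = 2

Answer: 2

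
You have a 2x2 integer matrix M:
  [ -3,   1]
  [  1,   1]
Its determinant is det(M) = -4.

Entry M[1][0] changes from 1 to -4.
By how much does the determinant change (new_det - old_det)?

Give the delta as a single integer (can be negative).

Cofactor C_10 = -1
Entry delta = -4 - 1 = -5
Det delta = entry_delta * cofactor = -5 * -1 = 5

Answer: 5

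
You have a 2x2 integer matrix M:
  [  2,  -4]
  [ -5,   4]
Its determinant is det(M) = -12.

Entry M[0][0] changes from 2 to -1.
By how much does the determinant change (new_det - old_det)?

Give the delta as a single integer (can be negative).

Cofactor C_00 = 4
Entry delta = -1 - 2 = -3
Det delta = entry_delta * cofactor = -3 * 4 = -12

Answer: -12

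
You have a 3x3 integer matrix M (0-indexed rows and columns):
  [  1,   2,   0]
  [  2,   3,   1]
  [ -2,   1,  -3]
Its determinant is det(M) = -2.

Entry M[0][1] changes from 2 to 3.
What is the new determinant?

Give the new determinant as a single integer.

Answer: 2

Derivation:
det is linear in row 0: changing M[0][1] by delta changes det by delta * cofactor(0,1).
Cofactor C_01 = (-1)^(0+1) * minor(0,1) = 4
Entry delta = 3 - 2 = 1
Det delta = 1 * 4 = 4
New det = -2 + 4 = 2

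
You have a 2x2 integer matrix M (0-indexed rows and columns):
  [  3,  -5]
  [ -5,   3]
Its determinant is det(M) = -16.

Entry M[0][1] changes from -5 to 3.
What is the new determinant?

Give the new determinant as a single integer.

det is linear in row 0: changing M[0][1] by delta changes det by delta * cofactor(0,1).
Cofactor C_01 = (-1)^(0+1) * minor(0,1) = 5
Entry delta = 3 - -5 = 8
Det delta = 8 * 5 = 40
New det = -16 + 40 = 24

Answer: 24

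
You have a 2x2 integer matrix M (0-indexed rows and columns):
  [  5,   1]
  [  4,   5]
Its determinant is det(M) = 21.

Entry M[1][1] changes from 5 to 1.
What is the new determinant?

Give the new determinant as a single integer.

det is linear in row 1: changing M[1][1] by delta changes det by delta * cofactor(1,1).
Cofactor C_11 = (-1)^(1+1) * minor(1,1) = 5
Entry delta = 1 - 5 = -4
Det delta = -4 * 5 = -20
New det = 21 + -20 = 1

Answer: 1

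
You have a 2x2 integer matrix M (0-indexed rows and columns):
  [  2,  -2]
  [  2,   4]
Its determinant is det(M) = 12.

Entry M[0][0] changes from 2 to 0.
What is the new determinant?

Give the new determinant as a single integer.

Answer: 4

Derivation:
det is linear in row 0: changing M[0][0] by delta changes det by delta * cofactor(0,0).
Cofactor C_00 = (-1)^(0+0) * minor(0,0) = 4
Entry delta = 0 - 2 = -2
Det delta = -2 * 4 = -8
New det = 12 + -8 = 4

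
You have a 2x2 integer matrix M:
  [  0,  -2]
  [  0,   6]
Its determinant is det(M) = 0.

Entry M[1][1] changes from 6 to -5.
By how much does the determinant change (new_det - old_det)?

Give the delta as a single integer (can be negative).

Answer: 0

Derivation:
Cofactor C_11 = 0
Entry delta = -5 - 6 = -11
Det delta = entry_delta * cofactor = -11 * 0 = 0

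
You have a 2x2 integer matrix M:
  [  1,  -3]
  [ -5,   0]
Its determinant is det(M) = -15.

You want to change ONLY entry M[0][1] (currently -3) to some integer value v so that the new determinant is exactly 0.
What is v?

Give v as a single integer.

det is linear in entry M[0][1]: det = old_det + (v - -3) * C_01
Cofactor C_01 = 5
Want det = 0: -15 + (v - -3) * 5 = 0
  (v - -3) = 15 / 5 = 3
  v = -3 + (3) = 0

Answer: 0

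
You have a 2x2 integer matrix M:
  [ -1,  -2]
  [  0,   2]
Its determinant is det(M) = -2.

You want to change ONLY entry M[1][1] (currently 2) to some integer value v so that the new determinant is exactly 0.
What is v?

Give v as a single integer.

Answer: 0

Derivation:
det is linear in entry M[1][1]: det = old_det + (v - 2) * C_11
Cofactor C_11 = -1
Want det = 0: -2 + (v - 2) * -1 = 0
  (v - 2) = 2 / -1 = -2
  v = 2 + (-2) = 0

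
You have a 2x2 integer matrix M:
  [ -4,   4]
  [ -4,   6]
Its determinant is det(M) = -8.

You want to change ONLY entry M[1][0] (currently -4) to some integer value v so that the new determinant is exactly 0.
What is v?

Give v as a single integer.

det is linear in entry M[1][0]: det = old_det + (v - -4) * C_10
Cofactor C_10 = -4
Want det = 0: -8 + (v - -4) * -4 = 0
  (v - -4) = 8 / -4 = -2
  v = -4 + (-2) = -6

Answer: -6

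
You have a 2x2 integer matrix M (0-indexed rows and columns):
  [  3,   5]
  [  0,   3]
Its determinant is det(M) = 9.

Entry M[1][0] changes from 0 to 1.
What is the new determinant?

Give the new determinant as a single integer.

det is linear in row 1: changing M[1][0] by delta changes det by delta * cofactor(1,0).
Cofactor C_10 = (-1)^(1+0) * minor(1,0) = -5
Entry delta = 1 - 0 = 1
Det delta = 1 * -5 = -5
New det = 9 + -5 = 4

Answer: 4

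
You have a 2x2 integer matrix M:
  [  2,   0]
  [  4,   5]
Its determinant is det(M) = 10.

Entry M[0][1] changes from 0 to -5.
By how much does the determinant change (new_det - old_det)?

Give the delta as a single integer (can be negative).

Answer: 20

Derivation:
Cofactor C_01 = -4
Entry delta = -5 - 0 = -5
Det delta = entry_delta * cofactor = -5 * -4 = 20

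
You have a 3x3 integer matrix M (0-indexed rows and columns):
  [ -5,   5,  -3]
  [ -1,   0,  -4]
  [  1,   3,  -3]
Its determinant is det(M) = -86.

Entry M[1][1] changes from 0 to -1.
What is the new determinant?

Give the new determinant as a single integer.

det is linear in row 1: changing M[1][1] by delta changes det by delta * cofactor(1,1).
Cofactor C_11 = (-1)^(1+1) * minor(1,1) = 18
Entry delta = -1 - 0 = -1
Det delta = -1 * 18 = -18
New det = -86 + -18 = -104

Answer: -104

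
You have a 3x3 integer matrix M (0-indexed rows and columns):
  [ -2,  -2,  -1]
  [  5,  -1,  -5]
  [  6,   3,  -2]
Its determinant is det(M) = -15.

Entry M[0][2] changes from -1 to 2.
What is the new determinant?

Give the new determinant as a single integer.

Answer: 48

Derivation:
det is linear in row 0: changing M[0][2] by delta changes det by delta * cofactor(0,2).
Cofactor C_02 = (-1)^(0+2) * minor(0,2) = 21
Entry delta = 2 - -1 = 3
Det delta = 3 * 21 = 63
New det = -15 + 63 = 48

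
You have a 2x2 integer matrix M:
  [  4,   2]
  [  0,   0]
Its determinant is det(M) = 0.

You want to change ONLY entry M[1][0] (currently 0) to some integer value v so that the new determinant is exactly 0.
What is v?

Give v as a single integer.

Answer: 0

Derivation:
det is linear in entry M[1][0]: det = old_det + (v - 0) * C_10
Cofactor C_10 = -2
Want det = 0: 0 + (v - 0) * -2 = 0
  (v - 0) = 0 / -2 = 0
  v = 0 + (0) = 0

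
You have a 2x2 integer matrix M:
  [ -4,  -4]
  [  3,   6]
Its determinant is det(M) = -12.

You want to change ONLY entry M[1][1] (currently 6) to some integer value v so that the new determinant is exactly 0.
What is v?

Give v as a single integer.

det is linear in entry M[1][1]: det = old_det + (v - 6) * C_11
Cofactor C_11 = -4
Want det = 0: -12 + (v - 6) * -4 = 0
  (v - 6) = 12 / -4 = -3
  v = 6 + (-3) = 3

Answer: 3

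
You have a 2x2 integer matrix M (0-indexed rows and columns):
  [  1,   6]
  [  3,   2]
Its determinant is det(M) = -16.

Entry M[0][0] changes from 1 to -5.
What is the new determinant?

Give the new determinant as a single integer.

det is linear in row 0: changing M[0][0] by delta changes det by delta * cofactor(0,0).
Cofactor C_00 = (-1)^(0+0) * minor(0,0) = 2
Entry delta = -5 - 1 = -6
Det delta = -6 * 2 = -12
New det = -16 + -12 = -28

Answer: -28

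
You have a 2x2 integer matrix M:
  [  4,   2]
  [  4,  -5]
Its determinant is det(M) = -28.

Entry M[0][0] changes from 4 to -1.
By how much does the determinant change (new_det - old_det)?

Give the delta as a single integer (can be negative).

Answer: 25

Derivation:
Cofactor C_00 = -5
Entry delta = -1 - 4 = -5
Det delta = entry_delta * cofactor = -5 * -5 = 25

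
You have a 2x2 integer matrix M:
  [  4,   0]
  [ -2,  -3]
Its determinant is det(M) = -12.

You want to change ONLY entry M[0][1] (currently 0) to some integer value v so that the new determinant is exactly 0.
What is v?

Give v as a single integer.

det is linear in entry M[0][1]: det = old_det + (v - 0) * C_01
Cofactor C_01 = 2
Want det = 0: -12 + (v - 0) * 2 = 0
  (v - 0) = 12 / 2 = 6
  v = 0 + (6) = 6

Answer: 6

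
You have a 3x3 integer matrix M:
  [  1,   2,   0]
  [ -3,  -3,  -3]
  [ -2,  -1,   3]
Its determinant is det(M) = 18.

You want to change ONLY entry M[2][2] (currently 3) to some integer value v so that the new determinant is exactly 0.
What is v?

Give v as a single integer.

Answer: -3

Derivation:
det is linear in entry M[2][2]: det = old_det + (v - 3) * C_22
Cofactor C_22 = 3
Want det = 0: 18 + (v - 3) * 3 = 0
  (v - 3) = -18 / 3 = -6
  v = 3 + (-6) = -3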